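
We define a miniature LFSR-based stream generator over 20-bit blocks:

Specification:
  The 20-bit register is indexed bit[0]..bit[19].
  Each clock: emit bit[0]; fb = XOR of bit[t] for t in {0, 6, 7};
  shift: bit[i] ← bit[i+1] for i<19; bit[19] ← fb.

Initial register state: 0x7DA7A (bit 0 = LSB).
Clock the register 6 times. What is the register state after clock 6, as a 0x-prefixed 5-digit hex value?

reg_0 = 0x7DA7A
clock 1: out=0, reg = 0xBED3D
clock 2: out=1, reg = 0xDF69E
clock 3: out=0, reg = 0xEFB4F
clock 4: out=1, reg = 0x77DA7
clock 5: out=1, reg = 0x3BED3
clock 6: out=1, reg = 0x9DF69

0x9DF69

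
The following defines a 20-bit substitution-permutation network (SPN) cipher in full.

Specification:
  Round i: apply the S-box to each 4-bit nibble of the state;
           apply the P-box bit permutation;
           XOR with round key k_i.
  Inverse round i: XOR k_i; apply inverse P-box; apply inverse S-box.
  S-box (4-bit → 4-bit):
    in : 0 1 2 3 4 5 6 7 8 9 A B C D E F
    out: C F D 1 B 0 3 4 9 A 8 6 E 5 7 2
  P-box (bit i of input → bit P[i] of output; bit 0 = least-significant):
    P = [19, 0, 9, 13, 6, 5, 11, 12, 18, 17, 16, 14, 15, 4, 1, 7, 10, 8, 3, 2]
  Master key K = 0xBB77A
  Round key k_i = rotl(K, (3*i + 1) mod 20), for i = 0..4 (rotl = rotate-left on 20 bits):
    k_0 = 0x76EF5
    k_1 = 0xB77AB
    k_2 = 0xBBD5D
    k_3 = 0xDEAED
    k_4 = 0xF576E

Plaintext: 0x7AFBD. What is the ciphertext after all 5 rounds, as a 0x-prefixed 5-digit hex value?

s_0 = plaintext = 0x7AFBD
s_1 = Round(s_0, k_0) = 0xD645D
s_2 = Round(s_1, k_1) = 0x5B1B3
s_3 = Round(s_2, k_2) = 0x4F56F
s_4 = Round(s_3, k_3) = 0xDEF98
s_5 = Round(s_4, k_4) = 0x5E354

0x5E354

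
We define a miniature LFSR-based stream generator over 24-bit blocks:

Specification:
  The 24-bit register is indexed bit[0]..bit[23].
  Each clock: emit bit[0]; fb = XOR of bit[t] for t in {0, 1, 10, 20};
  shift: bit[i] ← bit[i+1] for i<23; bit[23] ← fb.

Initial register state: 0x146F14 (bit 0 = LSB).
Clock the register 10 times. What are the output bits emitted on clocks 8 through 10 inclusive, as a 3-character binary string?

011

reg_0 = 0x146F14
clock 1: out=0, reg = 0x0A378A
clock 2: out=0, reg = 0x051BC5
clock 3: out=1, reg = 0x828DE2
clock 4: out=0, reg = 0x4146F1
clock 5: out=1, reg = 0x20A378
clock 6: out=0, reg = 0x1051BC
clock 7: out=0, reg = 0x8828DE
clock 8: out=0, reg = 0xC4146F
clock 9: out=1, reg = 0xE20A37
clock 10: out=1, reg = 0x71051B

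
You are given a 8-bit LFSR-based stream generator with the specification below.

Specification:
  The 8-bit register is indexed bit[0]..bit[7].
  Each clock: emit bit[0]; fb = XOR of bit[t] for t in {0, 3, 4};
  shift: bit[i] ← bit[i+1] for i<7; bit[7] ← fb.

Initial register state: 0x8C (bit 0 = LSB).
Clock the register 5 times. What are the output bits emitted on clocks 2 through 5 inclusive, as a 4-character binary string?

reg_0 = 0x8C
clock 1: out=0, reg = 0xC6
clock 2: out=0, reg = 0x63
clock 3: out=1, reg = 0xB1
clock 4: out=1, reg = 0x58
clock 5: out=0, reg = 0x2C

0110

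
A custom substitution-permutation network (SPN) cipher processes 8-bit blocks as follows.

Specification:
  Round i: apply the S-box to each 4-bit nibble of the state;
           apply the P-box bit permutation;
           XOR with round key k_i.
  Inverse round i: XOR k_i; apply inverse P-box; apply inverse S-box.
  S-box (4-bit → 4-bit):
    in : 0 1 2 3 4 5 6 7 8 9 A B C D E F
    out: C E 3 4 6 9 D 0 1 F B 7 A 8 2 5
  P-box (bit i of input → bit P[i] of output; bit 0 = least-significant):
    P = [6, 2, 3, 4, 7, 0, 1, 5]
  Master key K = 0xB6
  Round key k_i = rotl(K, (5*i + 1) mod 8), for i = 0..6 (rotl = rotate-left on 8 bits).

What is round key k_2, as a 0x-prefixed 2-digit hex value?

0xB5

K = 0xB6
k_0 = rotl(K, (5*0+1) mod 8) = rotl(K, 1) = 0x6D
k_1 = rotl(K, (5*1+1) mod 8) = rotl(K, 6) = 0xAD
k_2 = rotl(K, (5*2+1) mod 8) = rotl(K, 3) = 0xB5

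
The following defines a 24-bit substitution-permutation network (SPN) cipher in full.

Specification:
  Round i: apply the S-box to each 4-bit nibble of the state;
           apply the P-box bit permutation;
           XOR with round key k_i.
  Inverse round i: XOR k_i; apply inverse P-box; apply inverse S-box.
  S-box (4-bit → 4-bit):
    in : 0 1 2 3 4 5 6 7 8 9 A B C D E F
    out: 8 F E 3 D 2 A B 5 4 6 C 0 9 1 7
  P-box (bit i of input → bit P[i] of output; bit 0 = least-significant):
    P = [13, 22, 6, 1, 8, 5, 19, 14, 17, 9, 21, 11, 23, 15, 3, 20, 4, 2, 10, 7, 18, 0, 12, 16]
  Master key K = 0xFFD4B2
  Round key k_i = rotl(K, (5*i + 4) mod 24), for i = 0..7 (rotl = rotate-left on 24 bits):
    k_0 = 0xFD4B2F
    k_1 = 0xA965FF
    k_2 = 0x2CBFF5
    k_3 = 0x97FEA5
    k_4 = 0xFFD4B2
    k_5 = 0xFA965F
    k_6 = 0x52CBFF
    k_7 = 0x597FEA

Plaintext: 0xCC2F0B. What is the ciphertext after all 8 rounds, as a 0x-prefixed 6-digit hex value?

0x812CB0

s_0 = plaintext = 0xCC2F0B
s_1 = Round(s_0, k_0) = 0xCF8965
s_2 = Round(s_1, k_1) = 0x4921C3
s_3 = Round(s_2, k_2) = 0x5B01FD
s_4 = Round(s_3, k_3) = 0xADD106
s_5 = Round(s_4, k_4) = 0x0D8E21
s_6 = Round(s_5, k_5) = 0x31F6A5
s_7 = Round(s_6, k_6) = 0x9E4542
s_8 = Round(s_7, k_7) = 0x812CB0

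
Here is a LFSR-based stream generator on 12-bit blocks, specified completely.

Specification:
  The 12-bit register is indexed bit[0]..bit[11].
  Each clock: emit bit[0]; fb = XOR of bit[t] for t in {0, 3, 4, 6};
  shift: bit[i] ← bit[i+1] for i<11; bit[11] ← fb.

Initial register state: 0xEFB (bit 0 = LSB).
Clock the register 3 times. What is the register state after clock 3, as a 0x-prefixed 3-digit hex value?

0x1DF

reg_0 = 0xEFB
clock 1: out=1, reg = 0x77D
clock 2: out=1, reg = 0x3BE
clock 3: out=0, reg = 0x1DF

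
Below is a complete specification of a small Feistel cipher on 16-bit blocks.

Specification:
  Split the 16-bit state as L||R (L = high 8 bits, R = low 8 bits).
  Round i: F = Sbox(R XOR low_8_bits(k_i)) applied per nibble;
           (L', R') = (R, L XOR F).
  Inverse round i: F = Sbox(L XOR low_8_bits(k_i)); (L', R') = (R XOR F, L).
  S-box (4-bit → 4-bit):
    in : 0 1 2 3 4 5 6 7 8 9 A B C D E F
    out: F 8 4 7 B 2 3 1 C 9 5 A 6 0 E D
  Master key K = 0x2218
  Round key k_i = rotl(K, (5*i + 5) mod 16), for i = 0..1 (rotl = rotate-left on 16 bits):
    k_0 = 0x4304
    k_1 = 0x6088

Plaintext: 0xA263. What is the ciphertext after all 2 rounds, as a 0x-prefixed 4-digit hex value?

s_0 = plaintext = 0xA263
s_1 = Round(s_0, k_0) = 0x6393
s_2 = Round(s_1, k_1) = 0x93E9

0x93E9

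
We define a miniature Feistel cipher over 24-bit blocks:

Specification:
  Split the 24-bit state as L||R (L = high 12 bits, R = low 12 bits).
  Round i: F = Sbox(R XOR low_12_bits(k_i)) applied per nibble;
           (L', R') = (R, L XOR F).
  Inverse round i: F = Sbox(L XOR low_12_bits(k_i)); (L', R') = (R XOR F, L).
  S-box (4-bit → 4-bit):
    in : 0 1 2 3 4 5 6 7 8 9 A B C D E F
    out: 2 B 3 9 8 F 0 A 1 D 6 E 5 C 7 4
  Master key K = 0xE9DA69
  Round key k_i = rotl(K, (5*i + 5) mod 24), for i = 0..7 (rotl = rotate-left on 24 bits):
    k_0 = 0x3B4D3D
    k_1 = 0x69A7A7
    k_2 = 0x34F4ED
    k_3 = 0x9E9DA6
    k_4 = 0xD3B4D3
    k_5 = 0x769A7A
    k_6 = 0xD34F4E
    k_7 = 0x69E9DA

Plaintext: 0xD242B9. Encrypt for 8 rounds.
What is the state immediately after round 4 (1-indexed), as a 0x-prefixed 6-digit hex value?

s_0 = plaintext = 0xD242B9
s_1 = Round(s_0, k_0) = 0x2B993C
s_2 = Round(s_1, k_1) = 0x93C567
s_3 = Round(s_2, k_2) = 0x56722A
s_4 = Round(s_3, k_3) = 0x22A172
s_5 = Round(s_4, k_4) = 0x172D41
s_6 = Round(s_5, k_5) = 0xD41BEC
s_7 = Round(s_6, k_6) = 0xBEC522
s_8 = Round(s_7, k_7) = 0x522EAD

0x22A172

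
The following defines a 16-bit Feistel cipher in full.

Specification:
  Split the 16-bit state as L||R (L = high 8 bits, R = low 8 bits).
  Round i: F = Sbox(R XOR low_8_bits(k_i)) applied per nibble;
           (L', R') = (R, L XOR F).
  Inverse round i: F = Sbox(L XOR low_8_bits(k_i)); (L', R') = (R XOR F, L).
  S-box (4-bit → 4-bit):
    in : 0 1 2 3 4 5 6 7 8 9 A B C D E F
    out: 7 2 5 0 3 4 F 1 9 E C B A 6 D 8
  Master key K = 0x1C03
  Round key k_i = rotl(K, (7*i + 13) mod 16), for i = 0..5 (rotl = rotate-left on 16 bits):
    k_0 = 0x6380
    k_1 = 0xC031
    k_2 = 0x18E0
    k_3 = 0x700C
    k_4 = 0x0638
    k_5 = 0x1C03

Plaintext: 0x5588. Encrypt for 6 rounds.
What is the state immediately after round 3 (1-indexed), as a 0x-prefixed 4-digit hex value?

0xAE11

s_0 = plaintext = 0x5588
s_1 = Round(s_0, k_0) = 0x882C
s_2 = Round(s_1, k_1) = 0x2CAE
s_3 = Round(s_2, k_2) = 0xAE11
s_4 = Round(s_3, k_3) = 0x1188
s_5 = Round(s_4, k_4) = 0x88A6
s_6 = Round(s_5, k_5) = 0xA64C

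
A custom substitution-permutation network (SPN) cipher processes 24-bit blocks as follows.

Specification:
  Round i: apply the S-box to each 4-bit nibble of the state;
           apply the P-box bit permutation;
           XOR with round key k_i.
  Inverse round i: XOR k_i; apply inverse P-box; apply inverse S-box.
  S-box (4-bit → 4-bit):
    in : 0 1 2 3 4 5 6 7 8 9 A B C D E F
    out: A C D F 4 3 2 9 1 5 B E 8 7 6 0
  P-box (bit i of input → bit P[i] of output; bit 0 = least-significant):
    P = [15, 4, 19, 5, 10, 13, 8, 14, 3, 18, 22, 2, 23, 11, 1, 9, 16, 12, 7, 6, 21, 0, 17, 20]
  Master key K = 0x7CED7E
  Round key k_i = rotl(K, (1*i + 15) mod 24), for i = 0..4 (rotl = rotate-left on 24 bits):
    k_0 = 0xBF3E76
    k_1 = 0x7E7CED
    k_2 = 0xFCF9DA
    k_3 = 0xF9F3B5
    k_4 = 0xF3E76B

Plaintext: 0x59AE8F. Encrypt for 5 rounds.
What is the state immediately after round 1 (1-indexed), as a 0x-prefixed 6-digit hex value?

0x5A30F7

s_0 = plaintext = 0x59AE8F
s_1 = Round(s_0, k_0) = 0x5A30F7
s_2 = Round(s_1, k_1) = 0xDBE68A
s_3 = Round(s_2, k_2) = 0xDA6529
s_4 = Round(s_3, k_3) = 0xD62EFC
s_5 = Round(s_4, k_4) = 0x15F548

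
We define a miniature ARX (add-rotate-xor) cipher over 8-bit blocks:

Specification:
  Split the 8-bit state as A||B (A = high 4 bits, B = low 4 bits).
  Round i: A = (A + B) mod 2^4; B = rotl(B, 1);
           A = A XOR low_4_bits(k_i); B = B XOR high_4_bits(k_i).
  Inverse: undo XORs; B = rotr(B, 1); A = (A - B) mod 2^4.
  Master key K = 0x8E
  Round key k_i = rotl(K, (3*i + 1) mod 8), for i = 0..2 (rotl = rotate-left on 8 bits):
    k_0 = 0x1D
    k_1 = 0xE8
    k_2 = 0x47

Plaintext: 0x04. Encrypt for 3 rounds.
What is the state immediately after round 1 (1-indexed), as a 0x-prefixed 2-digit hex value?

s_0 = plaintext = 0x04
s_1 = Round(s_0, k_0) = 0x99
s_2 = Round(s_1, k_1) = 0xAD
s_3 = Round(s_2, k_2) = 0x0F

0x99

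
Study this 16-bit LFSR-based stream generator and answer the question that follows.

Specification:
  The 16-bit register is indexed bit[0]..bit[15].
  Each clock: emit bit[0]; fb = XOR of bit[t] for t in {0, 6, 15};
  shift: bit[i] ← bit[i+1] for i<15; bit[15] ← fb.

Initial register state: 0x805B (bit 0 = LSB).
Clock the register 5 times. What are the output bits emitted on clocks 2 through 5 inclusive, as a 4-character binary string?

1011

reg_0 = 0x805B
clock 1: out=1, reg = 0xC02D
clock 2: out=1, reg = 0x6016
clock 3: out=0, reg = 0x300B
clock 4: out=1, reg = 0x9805
clock 5: out=1, reg = 0x4C02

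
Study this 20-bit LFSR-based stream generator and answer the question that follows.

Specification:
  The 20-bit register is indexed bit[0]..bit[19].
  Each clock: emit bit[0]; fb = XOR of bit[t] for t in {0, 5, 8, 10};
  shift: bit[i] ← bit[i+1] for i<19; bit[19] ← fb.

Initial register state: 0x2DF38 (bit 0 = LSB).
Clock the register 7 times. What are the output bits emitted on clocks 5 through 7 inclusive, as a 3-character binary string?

110

reg_0 = 0x2DF38
clock 1: out=0, reg = 0x96F9C
clock 2: out=0, reg = 0x4B7CE
clock 3: out=0, reg = 0x25BE7
clock 4: out=1, reg = 0x92DF3
clock 5: out=1, reg = 0x496F9
clock 6: out=1, reg = 0xA4B7C
clock 7: out=0, reg = 0x525BE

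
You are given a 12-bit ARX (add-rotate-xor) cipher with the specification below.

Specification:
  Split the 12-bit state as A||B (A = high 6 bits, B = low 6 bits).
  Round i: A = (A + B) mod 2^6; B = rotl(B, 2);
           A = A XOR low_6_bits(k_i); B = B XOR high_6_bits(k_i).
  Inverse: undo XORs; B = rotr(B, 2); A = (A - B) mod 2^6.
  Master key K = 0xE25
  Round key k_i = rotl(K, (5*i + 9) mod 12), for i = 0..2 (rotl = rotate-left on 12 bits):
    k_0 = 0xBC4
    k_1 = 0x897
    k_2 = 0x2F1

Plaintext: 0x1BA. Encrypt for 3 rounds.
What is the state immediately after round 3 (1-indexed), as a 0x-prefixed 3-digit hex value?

0x800

s_0 = plaintext = 0x1BA
s_1 = Round(s_0, k_0) = 0x104
s_2 = Round(s_1, k_1) = 0x7F2
s_3 = Round(s_2, k_2) = 0x800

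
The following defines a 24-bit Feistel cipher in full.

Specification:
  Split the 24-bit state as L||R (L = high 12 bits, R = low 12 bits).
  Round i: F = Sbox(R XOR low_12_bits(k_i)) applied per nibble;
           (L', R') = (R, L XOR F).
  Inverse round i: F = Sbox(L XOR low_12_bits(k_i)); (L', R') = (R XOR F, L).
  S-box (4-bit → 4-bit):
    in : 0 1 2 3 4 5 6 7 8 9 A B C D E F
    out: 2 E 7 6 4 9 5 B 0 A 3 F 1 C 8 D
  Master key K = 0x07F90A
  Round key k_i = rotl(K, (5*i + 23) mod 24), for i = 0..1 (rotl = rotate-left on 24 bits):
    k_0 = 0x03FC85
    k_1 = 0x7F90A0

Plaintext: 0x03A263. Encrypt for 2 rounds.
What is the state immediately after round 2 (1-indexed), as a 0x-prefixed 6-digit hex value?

s_0 = plaintext = 0x03A263
s_1 = Round(s_0, k_0) = 0x2638BF
s_2 = Round(s_1, k_1) = 0x8BF28E

0x8BF28E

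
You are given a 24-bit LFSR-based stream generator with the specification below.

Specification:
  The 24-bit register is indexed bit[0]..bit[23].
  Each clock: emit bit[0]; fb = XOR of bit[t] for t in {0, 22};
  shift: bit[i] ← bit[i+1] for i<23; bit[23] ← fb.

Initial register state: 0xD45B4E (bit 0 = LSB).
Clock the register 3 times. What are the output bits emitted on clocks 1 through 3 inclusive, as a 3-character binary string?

011

reg_0 = 0xD45B4E
clock 1: out=0, reg = 0xEA2DA7
clock 2: out=1, reg = 0x7516D3
clock 3: out=1, reg = 0x3A8B69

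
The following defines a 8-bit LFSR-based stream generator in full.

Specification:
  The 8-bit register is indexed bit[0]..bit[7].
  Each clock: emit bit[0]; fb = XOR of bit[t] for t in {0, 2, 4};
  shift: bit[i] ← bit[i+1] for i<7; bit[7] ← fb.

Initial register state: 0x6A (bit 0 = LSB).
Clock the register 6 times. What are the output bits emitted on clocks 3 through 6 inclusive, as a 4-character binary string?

reg_0 = 0x6A
clock 1: out=0, reg = 0x35
clock 2: out=1, reg = 0x9A
clock 3: out=0, reg = 0xCD
clock 4: out=1, reg = 0x66
clock 5: out=0, reg = 0xB3
clock 6: out=1, reg = 0x59

0101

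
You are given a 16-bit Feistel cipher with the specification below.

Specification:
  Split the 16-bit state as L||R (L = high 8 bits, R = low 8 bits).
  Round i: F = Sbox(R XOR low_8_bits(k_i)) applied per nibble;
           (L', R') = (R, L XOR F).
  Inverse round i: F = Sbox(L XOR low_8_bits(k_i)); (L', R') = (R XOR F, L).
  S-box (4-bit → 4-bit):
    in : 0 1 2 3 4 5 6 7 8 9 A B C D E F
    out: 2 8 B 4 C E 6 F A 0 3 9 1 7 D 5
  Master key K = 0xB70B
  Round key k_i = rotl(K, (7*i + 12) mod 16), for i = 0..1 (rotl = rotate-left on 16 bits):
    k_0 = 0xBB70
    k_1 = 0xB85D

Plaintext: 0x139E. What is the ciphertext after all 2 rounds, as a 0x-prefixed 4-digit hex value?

0xCE9A

s_0 = plaintext = 0x139E
s_1 = Round(s_0, k_0) = 0x9ECE
s_2 = Round(s_1, k_1) = 0xCE9A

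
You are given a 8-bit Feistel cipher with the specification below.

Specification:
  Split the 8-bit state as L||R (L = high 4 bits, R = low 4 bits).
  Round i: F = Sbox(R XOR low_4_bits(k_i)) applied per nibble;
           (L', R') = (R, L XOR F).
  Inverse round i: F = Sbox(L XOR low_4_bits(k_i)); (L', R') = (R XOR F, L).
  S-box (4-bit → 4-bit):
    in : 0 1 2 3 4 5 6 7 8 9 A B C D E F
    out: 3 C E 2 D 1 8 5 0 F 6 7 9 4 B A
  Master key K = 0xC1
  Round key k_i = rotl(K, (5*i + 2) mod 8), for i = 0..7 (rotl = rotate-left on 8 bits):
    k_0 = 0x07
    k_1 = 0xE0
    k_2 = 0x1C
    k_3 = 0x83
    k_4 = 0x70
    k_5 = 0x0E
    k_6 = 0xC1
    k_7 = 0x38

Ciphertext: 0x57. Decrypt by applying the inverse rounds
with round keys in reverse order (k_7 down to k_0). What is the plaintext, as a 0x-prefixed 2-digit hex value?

0x2E

s_0 = ciphertext = 0x57
s_1 = InvRound(s_0, k_7) = 0x35
s_2 = InvRound(s_1, k_6) = 0xB3
s_3 = InvRound(s_2, k_5) = 0x2B
s_4 = InvRound(s_3, k_4) = 0x52
s_5 = InvRound(s_4, k_3) = 0xA5
s_6 = InvRound(s_5, k_2) = 0xDA
s_7 = InvRound(s_6, k_1) = 0xED
s_8 = InvRound(s_7, k_0) = 0x2E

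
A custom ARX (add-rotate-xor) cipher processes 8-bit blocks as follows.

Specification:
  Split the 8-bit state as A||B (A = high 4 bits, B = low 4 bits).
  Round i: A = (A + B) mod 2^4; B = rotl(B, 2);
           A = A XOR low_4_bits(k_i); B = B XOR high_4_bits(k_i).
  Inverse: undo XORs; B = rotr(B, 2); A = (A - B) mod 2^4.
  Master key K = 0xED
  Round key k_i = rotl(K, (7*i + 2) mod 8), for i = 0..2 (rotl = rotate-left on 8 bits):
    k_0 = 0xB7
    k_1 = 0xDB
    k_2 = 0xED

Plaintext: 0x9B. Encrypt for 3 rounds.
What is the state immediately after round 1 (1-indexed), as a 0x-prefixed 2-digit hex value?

s_0 = plaintext = 0x9B
s_1 = Round(s_0, k_0) = 0x35
s_2 = Round(s_1, k_1) = 0x38
s_3 = Round(s_2, k_2) = 0x6C

0x35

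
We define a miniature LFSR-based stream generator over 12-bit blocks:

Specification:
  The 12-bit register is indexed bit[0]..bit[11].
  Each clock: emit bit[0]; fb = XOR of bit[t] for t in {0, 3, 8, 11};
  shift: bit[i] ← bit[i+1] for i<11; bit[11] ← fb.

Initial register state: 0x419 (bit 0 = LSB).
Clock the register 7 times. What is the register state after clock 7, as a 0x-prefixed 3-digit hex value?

0xD48

reg_0 = 0x419
clock 1: out=1, reg = 0x20C
clock 2: out=0, reg = 0x906
clock 3: out=0, reg = 0x483
clock 4: out=1, reg = 0xA41
clock 5: out=1, reg = 0x520
clock 6: out=0, reg = 0xA90
clock 7: out=0, reg = 0xD48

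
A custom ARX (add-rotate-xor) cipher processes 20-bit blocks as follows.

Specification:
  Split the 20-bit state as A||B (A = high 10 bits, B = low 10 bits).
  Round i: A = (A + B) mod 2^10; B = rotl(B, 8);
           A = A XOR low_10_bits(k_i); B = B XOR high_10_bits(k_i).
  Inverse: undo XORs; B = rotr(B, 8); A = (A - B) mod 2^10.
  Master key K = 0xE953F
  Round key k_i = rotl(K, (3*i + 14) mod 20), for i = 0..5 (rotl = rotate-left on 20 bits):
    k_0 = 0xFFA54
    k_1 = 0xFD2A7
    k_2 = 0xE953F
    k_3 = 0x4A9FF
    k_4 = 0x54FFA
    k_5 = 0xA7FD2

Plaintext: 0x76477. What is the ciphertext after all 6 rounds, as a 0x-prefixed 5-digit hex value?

0x53637

s_0 = plaintext = 0x76477
s_1 = Round(s_0, k_0) = 0x010E3
s_2 = Round(s_1, k_1) = 0x900CC
s_3 = Round(s_2, k_2) = 0x8CF96
s_4 = Round(s_3, k_3) = 0x0DBCF
s_5 = Round(s_4, k_4) = 0xFFEA0
s_6 = Round(s_5, k_5) = 0x53637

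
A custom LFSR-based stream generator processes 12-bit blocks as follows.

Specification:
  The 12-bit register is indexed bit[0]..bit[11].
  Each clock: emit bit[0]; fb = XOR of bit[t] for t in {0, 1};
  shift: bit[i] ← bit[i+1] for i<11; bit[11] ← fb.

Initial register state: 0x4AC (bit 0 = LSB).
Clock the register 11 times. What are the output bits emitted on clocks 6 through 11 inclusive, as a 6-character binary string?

101001

reg_0 = 0x4AC
clock 1: out=0, reg = 0x256
clock 2: out=0, reg = 0x92B
clock 3: out=1, reg = 0x495
clock 4: out=1, reg = 0xA4A
clock 5: out=0, reg = 0xD25
clock 6: out=1, reg = 0xE92
clock 7: out=0, reg = 0xF49
clock 8: out=1, reg = 0xFA4
clock 9: out=0, reg = 0x7D2
clock 10: out=0, reg = 0xBE9
clock 11: out=1, reg = 0xDF4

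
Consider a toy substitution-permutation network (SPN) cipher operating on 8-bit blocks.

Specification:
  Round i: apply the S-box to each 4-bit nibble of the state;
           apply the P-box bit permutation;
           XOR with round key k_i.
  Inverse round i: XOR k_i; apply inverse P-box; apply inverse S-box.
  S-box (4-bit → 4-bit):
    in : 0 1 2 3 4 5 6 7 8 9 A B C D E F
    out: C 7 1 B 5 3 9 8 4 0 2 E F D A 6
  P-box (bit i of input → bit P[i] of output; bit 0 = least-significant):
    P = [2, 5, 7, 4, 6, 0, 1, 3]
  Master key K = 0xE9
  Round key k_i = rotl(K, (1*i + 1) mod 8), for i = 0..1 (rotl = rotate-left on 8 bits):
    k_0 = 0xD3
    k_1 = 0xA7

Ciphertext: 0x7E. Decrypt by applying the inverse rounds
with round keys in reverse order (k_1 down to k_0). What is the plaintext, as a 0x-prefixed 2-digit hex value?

s_0 = ciphertext = 0x7E
s_1 = InvRound(s_0, k_1) = 0x30
s_2 = InvRound(s_1, k_0) = 0x1F

0x1F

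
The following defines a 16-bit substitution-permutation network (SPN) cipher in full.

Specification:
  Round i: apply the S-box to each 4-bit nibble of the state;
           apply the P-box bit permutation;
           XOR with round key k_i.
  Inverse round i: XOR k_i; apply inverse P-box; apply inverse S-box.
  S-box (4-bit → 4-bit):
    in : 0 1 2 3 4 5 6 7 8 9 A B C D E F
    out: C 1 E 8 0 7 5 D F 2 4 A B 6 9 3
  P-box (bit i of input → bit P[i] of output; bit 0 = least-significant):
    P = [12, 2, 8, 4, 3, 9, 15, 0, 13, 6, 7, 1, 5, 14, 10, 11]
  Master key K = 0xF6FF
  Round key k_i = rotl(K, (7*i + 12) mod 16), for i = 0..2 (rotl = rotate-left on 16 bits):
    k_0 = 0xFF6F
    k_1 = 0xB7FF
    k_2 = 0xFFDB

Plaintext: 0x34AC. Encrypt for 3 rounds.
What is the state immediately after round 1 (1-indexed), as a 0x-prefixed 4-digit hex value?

s_0 = plaintext = 0x34AC
s_1 = Round(s_0, k_0) = 0x677B
s_2 = Round(s_1, k_1) = 0x1340
s_3 = Round(s_2, k_2) = 0xFEE9

0x677B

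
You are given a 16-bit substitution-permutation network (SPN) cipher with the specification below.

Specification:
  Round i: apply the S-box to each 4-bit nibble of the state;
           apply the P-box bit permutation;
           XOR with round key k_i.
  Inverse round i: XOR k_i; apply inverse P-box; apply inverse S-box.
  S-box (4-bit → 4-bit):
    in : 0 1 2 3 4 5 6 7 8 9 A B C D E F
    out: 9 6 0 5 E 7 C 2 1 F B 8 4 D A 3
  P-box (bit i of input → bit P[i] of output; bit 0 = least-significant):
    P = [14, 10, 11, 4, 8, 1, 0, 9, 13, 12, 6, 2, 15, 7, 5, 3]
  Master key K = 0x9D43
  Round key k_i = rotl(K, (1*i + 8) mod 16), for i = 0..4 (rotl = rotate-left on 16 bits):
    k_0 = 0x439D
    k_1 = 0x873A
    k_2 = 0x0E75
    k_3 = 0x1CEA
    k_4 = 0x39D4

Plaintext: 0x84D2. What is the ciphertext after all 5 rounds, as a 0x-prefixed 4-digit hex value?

0x50EF

s_0 = plaintext = 0x84D2
s_1 = Round(s_0, k_0) = 0xD0D8
s_2 = Round(s_1, k_1) = 0x6417
s_3 = Round(s_2, k_2) = 0x1A1A
s_4 = Round(s_3, k_3) = 0x685D
s_5 = Round(s_4, k_4) = 0x50EF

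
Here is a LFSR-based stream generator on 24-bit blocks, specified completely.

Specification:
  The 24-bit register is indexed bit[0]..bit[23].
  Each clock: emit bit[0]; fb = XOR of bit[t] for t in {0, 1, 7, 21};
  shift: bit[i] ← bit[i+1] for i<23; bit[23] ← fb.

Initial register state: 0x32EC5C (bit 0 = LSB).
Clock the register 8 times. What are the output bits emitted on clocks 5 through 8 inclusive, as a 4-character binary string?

1010

reg_0 = 0x32EC5C
clock 1: out=0, reg = 0x99762E
clock 2: out=0, reg = 0xCCBB17
clock 3: out=1, reg = 0x665D8B
clock 4: out=1, reg = 0x332EC5
clock 5: out=1, reg = 0x999762
clock 6: out=0, reg = 0xCCCBB1
clock 7: out=1, reg = 0x6665D8
clock 8: out=0, reg = 0x3332EC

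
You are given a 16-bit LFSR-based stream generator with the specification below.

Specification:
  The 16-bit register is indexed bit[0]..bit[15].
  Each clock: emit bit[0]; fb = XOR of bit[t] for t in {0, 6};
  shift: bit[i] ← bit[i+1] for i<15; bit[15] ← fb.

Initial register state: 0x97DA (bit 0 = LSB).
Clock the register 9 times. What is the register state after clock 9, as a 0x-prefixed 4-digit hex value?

0xC2CB

reg_0 = 0x97DA
clock 1: out=0, reg = 0xCBED
clock 2: out=1, reg = 0x65F6
clock 3: out=0, reg = 0xB2FB
clock 4: out=1, reg = 0x597D
clock 5: out=1, reg = 0x2CBE
clock 6: out=0, reg = 0x165F
clock 7: out=1, reg = 0x0B2F
clock 8: out=1, reg = 0x8597
clock 9: out=1, reg = 0xC2CB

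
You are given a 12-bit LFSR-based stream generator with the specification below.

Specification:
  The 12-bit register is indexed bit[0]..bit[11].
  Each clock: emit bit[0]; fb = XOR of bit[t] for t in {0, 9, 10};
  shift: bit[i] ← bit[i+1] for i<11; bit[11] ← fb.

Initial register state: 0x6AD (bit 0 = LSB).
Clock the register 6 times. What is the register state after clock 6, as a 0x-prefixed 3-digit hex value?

0x6DA

reg_0 = 0x6AD
clock 1: out=1, reg = 0xB56
clock 2: out=0, reg = 0xDAB
clock 3: out=1, reg = 0x6D5
clock 4: out=1, reg = 0xB6A
clock 5: out=0, reg = 0xDB5
clock 6: out=1, reg = 0x6DA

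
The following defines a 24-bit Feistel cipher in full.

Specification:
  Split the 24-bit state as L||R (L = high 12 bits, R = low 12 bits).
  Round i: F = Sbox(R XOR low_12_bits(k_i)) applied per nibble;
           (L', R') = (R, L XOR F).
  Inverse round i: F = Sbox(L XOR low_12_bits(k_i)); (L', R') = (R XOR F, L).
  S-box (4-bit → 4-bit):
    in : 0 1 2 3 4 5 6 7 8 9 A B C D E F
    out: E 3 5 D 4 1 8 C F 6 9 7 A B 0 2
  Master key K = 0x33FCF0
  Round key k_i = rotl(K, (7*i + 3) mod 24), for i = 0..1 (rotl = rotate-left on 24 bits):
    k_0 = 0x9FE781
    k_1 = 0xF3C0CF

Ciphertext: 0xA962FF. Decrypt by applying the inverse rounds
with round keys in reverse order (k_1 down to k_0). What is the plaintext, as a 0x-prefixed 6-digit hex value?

s_0 = ciphertext = 0xA962FF
s_1 = InvRound(s_0, k_1) = 0xBE9A96
s_2 = InvRound(s_1, k_0) = 0x019BE9

0x019BE9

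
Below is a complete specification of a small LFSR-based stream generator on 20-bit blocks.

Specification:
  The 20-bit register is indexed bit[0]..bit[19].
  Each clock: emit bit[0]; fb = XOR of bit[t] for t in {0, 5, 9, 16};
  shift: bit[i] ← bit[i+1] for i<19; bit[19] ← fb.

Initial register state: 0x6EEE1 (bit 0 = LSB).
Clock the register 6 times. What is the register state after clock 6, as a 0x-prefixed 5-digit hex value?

reg_0 = 0x6EEE1
clock 1: out=1, reg = 0xB7770
clock 2: out=0, reg = 0xDBBB8
clock 3: out=0, reg = 0xEDDDC
clock 4: out=0, reg = 0x76EEE
clock 5: out=0, reg = 0xBB777
clock 6: out=1, reg = 0x5DBBB

0x5DBBB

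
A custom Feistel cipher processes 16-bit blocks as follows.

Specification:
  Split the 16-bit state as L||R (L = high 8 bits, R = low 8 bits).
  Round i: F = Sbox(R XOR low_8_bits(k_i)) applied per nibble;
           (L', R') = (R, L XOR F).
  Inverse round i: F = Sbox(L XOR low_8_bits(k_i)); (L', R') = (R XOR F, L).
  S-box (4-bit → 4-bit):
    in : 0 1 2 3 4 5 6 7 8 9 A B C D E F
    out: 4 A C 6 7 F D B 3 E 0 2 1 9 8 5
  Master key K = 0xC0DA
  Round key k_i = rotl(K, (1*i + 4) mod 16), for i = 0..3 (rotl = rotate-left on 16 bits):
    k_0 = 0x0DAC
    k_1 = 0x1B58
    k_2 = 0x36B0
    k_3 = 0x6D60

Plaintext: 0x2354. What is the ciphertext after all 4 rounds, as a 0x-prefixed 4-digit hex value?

0xBB05

s_0 = plaintext = 0x2354
s_1 = Round(s_0, k_0) = 0x5470
s_2 = Round(s_1, k_1) = 0x7097
s_3 = Round(s_2, k_2) = 0x97BB
s_4 = Round(s_3, k_3) = 0xBB05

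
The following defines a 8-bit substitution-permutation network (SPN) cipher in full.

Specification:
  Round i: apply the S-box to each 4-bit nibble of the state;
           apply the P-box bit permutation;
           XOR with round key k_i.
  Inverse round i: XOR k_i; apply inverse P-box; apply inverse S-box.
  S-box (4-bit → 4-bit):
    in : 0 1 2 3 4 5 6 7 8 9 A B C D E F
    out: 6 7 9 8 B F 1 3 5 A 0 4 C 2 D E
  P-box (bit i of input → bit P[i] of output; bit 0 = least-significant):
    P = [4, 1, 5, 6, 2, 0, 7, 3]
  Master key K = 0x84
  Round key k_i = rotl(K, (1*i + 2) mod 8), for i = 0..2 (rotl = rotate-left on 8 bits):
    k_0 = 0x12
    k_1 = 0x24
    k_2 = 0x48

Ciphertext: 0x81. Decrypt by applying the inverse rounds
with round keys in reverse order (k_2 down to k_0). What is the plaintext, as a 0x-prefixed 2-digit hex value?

s_0 = ciphertext = 0x81
s_1 = InvRound(s_0, k_2) = 0xF3
s_2 = InvRound(s_1, k_1) = 0x14
s_3 = InvRound(s_2, k_0) = 0x6D

0x6D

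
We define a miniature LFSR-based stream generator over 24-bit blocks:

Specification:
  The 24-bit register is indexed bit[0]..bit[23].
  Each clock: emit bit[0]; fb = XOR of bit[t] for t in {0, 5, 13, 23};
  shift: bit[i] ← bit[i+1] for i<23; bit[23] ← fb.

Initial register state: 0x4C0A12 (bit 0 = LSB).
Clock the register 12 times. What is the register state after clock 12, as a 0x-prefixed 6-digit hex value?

0x81E4C0

reg_0 = 0x4C0A12
clock 1: out=0, reg = 0x260509
clock 2: out=1, reg = 0x930284
clock 3: out=0, reg = 0xC98142
clock 4: out=0, reg = 0xE4C0A1
clock 5: out=1, reg = 0xF26050
clock 6: out=0, reg = 0x793028
clock 7: out=0, reg = 0x3C9814
clock 8: out=0, reg = 0x1E4C0A
clock 9: out=0, reg = 0x0F2605
clock 10: out=1, reg = 0x079302
clock 11: out=0, reg = 0x03C981
clock 12: out=1, reg = 0x81E4C0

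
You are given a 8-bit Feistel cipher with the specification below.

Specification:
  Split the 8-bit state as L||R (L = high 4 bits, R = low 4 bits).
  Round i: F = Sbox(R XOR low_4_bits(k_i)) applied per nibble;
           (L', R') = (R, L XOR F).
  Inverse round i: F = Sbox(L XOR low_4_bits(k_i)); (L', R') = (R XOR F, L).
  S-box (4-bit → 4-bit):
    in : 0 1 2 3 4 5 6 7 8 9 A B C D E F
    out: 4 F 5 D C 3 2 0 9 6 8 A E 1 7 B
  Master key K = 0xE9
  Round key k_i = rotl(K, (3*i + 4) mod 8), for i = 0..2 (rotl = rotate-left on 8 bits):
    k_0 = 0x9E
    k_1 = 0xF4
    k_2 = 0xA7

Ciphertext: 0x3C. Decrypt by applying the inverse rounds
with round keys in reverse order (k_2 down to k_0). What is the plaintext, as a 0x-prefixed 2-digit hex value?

s_0 = ciphertext = 0x3C
s_1 = InvRound(s_0, k_2) = 0x03
s_2 = InvRound(s_1, k_1) = 0xF0
s_3 = InvRound(s_2, k_0) = 0xFF

0xFF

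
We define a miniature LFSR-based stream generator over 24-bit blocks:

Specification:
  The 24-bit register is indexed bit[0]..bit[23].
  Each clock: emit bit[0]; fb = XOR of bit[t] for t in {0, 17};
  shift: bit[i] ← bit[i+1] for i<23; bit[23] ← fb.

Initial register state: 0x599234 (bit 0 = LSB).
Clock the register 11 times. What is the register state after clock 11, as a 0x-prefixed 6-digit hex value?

0xC30B32

reg_0 = 0x599234
clock 1: out=0, reg = 0x2CC91A
clock 2: out=0, reg = 0x16648D
clock 3: out=1, reg = 0x0B3246
clock 4: out=0, reg = 0x859923
clock 5: out=1, reg = 0xC2CC91
clock 6: out=1, reg = 0x616648
clock 7: out=0, reg = 0x30B324
clock 8: out=0, reg = 0x185992
clock 9: out=0, reg = 0x0C2CC9
clock 10: out=1, reg = 0x861664
clock 11: out=0, reg = 0xC30B32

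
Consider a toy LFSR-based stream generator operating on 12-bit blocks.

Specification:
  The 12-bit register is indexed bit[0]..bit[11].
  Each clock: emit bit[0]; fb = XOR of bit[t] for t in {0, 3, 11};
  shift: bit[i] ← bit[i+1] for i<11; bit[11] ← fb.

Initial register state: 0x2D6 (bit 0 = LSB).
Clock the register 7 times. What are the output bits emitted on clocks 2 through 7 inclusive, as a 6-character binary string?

110101

reg_0 = 0x2D6
clock 1: out=0, reg = 0x16B
clock 2: out=1, reg = 0x0B5
clock 3: out=1, reg = 0x85A
clock 4: out=0, reg = 0x42D
clock 5: out=1, reg = 0x216
clock 6: out=0, reg = 0x10B
clock 7: out=1, reg = 0x085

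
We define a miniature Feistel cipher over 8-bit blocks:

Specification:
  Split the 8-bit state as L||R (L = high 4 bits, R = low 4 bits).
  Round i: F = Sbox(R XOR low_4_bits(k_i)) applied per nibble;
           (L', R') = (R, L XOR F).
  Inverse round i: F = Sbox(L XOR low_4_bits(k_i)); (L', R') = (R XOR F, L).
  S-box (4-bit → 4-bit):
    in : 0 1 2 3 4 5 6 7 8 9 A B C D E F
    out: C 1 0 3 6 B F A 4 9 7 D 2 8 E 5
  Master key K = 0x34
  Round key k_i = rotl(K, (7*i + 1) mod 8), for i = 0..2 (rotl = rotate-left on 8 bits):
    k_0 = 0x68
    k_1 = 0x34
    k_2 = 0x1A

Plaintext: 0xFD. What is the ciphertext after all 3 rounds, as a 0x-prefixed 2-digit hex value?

0x19

s_0 = plaintext = 0xFD
s_1 = Round(s_0, k_0) = 0xD4
s_2 = Round(s_1, k_1) = 0x41
s_3 = Round(s_2, k_2) = 0x19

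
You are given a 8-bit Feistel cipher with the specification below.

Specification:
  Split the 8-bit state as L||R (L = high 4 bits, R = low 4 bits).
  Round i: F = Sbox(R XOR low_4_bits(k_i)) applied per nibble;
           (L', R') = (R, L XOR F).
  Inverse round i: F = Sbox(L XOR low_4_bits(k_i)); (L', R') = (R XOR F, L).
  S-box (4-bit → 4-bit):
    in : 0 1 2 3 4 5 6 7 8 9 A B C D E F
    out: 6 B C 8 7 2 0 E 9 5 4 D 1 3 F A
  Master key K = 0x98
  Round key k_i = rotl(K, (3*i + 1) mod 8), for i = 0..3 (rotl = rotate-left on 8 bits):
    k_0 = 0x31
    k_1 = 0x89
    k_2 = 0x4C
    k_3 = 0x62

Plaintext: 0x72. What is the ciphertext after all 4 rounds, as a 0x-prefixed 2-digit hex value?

s_0 = plaintext = 0x72
s_1 = Round(s_0, k_0) = 0x2F
s_2 = Round(s_1, k_1) = 0xF2
s_3 = Round(s_2, k_2) = 0x20
s_4 = Round(s_3, k_3) = 0x0E

0x0E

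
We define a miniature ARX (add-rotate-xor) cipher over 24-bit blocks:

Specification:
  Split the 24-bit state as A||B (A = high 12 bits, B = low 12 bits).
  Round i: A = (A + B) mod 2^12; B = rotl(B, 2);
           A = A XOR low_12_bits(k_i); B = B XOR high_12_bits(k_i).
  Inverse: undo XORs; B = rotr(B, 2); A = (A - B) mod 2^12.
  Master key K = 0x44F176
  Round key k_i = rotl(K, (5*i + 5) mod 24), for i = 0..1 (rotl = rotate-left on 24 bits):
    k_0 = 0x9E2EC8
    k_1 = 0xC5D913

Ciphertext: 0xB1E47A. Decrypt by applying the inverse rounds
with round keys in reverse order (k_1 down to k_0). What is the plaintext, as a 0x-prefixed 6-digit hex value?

0xCD2DFA

s_0 = ciphertext = 0xB1E47A
s_1 = InvRound(s_0, k_1) = 0x404E09
s_2 = InvRound(s_1, k_0) = 0xCD2DFA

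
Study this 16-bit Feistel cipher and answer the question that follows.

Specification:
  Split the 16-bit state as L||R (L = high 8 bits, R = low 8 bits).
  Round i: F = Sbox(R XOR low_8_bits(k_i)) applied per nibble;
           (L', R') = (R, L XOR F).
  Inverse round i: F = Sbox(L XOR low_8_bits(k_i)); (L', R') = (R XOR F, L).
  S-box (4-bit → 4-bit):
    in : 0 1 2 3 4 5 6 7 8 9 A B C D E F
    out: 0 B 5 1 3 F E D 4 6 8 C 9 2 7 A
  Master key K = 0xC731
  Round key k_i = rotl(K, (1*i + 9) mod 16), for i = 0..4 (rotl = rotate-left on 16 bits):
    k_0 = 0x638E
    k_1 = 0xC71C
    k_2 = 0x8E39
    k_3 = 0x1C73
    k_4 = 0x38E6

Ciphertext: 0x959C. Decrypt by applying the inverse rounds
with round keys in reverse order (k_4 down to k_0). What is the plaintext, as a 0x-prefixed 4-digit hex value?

s_0 = ciphertext = 0x959C
s_1 = InvRound(s_0, k_4) = 0x4D95
s_2 = InvRound(s_1, k_3) = 0x824D
s_3 = InvRound(s_2, k_2) = 0x8182
s_4 = InvRound(s_3, k_1) = 0xE081
s_5 = InvRound(s_4, k_0) = 0x66E0

0x66E0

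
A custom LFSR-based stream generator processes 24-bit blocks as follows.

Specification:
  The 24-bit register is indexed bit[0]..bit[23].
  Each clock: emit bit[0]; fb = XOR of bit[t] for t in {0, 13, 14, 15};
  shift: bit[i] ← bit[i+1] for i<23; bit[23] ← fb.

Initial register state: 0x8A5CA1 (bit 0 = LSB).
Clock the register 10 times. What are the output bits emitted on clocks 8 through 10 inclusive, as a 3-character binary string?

reg_0 = 0x8A5CA1
clock 1: out=1, reg = 0x452E50
clock 2: out=0, reg = 0xA29728
clock 3: out=0, reg = 0xD14B94
clock 4: out=0, reg = 0xE8A5CA
clock 5: out=0, reg = 0x7452E5
clock 6: out=1, reg = 0x3A2972
clock 7: out=0, reg = 0x9D14B9
clock 8: out=1, reg = 0xCE8A5C
clock 9: out=0, reg = 0xE7452E
clock 10: out=0, reg = 0xF3A297

100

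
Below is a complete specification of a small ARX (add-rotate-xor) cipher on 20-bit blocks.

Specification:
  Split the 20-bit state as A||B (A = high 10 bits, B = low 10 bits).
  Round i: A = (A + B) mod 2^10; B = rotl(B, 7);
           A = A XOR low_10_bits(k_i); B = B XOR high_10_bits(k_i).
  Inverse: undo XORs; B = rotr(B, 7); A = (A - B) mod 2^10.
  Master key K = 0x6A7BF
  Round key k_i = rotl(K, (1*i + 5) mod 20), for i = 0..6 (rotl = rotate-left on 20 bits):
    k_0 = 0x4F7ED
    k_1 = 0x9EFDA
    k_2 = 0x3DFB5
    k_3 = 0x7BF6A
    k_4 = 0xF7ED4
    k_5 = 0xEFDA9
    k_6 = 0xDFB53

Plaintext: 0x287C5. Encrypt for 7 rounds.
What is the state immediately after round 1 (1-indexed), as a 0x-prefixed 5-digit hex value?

s_0 = plaintext = 0x287C5
s_1 = Round(s_0, k_0) = 0xE2FC5
s_2 = Round(s_1, k_1) = 0x22883
s_3 = Round(s_2, k_2) = 0xAE167
s_4 = Round(s_3, k_3) = 0xDD643
s_5 = Round(s_4, k_4) = 0xDB217
s_6 = Round(s_5, k_5) = 0x0A87D
s_7 = Round(s_6, k_6) = 0xFD1F1

0xE2FC5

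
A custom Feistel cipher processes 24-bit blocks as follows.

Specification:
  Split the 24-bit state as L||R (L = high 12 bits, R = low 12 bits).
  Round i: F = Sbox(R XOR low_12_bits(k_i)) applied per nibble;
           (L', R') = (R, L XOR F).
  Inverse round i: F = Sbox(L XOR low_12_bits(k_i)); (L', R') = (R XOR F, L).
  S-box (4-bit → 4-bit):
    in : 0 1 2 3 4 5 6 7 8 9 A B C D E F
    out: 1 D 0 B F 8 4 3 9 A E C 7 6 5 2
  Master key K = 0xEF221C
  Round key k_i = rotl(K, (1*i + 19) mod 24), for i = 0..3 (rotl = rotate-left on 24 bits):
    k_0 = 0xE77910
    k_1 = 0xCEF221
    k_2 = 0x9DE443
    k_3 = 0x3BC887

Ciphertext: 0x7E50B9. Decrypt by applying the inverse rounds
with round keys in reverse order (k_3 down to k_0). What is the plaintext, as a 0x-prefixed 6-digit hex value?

0x708FE7

s_0 = ciphertext = 0x7E50B9
s_1 = InvRound(s_0, k_3) = 0x2F97E5
s_2 = InvRound(s_1, k_2) = 0x32B2F9
s_3 = InvRound(s_2, k_1) = 0xFE732B
s_4 = InvRound(s_3, k_0) = 0x708FE7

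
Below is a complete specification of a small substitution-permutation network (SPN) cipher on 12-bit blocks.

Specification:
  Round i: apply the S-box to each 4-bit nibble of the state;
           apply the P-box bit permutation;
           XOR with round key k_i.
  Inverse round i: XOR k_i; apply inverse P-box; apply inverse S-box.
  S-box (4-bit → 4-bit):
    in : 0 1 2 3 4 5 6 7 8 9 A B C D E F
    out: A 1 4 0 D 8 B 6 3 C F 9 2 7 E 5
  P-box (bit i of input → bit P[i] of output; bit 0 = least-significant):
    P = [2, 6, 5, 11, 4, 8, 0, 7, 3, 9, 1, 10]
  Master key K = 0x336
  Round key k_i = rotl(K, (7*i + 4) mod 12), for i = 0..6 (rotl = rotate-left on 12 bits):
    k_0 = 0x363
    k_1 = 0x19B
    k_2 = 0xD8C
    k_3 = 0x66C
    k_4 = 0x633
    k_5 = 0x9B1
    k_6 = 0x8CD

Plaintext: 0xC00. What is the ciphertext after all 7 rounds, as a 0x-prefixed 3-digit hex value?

s_0 = plaintext = 0xC00
s_1 = Round(s_0, k_0) = 0x8A3
s_2 = Round(s_1, k_1) = 0x202
s_3 = Round(s_2, k_2) = 0xC2E
s_4 = Round(s_3, k_3) = 0xC0D
s_5 = Round(s_4, k_4) = 0x5D7
s_6 = Round(s_5, k_5) = 0xCC0
s_7 = Round(s_6, k_6) = 0x38D

0x38D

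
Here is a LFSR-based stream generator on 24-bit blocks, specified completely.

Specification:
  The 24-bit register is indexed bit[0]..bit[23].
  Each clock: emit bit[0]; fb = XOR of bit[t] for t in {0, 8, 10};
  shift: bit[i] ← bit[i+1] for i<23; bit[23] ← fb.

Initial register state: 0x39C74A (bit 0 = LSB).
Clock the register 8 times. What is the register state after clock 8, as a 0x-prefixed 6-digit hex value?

reg_0 = 0x39C74A
clock 1: out=0, reg = 0x1CE3A5
clock 2: out=1, reg = 0x0E71D2
clock 3: out=0, reg = 0x8738E9
clock 4: out=1, reg = 0xC39C74
clock 5: out=0, reg = 0xE1CE3A
clock 6: out=0, reg = 0xF0E71D
clock 7: out=1, reg = 0xF8738E
clock 8: out=0, reg = 0xFC39C7

0xFC39C7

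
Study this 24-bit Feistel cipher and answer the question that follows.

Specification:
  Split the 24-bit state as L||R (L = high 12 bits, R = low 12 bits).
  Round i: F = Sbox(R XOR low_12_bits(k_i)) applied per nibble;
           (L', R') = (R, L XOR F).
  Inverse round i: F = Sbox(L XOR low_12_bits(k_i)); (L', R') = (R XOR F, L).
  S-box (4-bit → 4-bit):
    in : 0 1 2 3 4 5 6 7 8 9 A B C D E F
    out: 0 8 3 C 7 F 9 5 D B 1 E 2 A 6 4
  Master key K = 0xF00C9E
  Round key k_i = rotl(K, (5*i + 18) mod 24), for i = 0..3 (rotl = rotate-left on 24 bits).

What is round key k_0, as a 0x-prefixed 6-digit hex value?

K = 0xF00C9E
k_0 = rotl(K, (5*0+18) mod 24) = rotl(K, 18) = 0x7BC032

0x7BC032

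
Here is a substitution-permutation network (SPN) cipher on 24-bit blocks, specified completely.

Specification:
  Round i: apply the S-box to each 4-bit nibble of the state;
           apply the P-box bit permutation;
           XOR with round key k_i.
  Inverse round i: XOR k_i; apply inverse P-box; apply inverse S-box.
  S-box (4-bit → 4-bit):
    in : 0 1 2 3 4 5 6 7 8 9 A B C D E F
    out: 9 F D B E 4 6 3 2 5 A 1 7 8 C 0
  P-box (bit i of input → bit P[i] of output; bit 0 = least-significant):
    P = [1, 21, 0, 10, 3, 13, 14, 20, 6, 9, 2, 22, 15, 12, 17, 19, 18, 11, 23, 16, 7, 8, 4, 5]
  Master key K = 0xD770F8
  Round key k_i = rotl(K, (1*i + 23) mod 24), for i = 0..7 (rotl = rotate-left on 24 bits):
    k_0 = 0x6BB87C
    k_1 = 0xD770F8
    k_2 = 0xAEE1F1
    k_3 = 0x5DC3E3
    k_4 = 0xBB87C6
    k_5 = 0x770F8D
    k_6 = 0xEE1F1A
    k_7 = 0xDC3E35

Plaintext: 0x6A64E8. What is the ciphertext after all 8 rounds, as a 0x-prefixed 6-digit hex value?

0xFC3D8C

s_0 = plaintext = 0x6A64E8
s_1 = Round(s_0, k_0) = 0x18E368
s_2 = Round(s_1, k_1) = 0xBD1B08
s_3 = Round(s_2, k_2) = 0x957139
s_4 = Round(s_3, k_3) = 0x8D713C
s_5 = Round(s_4, k_4) = 0xCA3489
s_6 = Round(s_5, k_5) = 0x3EB41A
s_7 = Round(s_6, k_6) = 0x1FF8B6
s_8 = Round(s_7, k_7) = 0xFC3D8C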